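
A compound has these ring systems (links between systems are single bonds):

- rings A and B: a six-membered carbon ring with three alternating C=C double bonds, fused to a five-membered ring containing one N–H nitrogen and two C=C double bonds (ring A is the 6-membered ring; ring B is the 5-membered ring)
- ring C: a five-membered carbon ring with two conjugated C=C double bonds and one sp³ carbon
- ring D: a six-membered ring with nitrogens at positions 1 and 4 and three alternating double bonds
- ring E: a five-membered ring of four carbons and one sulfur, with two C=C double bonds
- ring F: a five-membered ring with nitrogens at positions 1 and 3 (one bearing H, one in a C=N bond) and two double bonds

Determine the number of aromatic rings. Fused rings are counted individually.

5

Rings A and B form a fused bicyclic system (with one N–H) with 9 sp² atoms and 10 π electrons from ring double bonds plus a heteroatom lone pair. 10 = 4(2)+2, so the system is aromatic and both rings count as aromatic (indole).
Ring C has one sp³ carbon, so it is not fully conjugated — not aromatic (cyclopentadiene).
Ring D has a continuous p-orbital overlap around the ring; 3 ring double bonds give 6 π electrons. Since 6 = 4n+2 (n=1), ring D is aromatic (pyrazine).
Ring E is fully conjugated (every ring atom contributes a p orbital); 2 ring double bonds (4 π electrons) plus a heteroatom lone pair (2) give 6 π electrons. That satisfies 4n+2 with n=1, so ring E is aromatic (thiophene).
Ring F is fully conjugated (every ring atom contributes a p orbital); 2 ring double bonds (4 π electrons) plus a heteroatom lone pair (2) give 6 π electrons. 6 = 4(1)+2, so ring F is aromatic (imidazole).
Aromatic: A, B, D, E, F. Total: 5.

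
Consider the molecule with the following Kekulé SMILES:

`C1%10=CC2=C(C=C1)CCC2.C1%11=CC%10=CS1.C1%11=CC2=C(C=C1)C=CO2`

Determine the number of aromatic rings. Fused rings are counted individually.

The SMILES encodes a six-membered carbon ring with three alternating C=C double bonds, fused to a saturated five-membered carbon ring; a five-membered ring of four carbons and one sulfur, with two C=C double bonds; a six-membered carbon ring with three alternating C=C double bonds, fused to a five-membered ring containing one oxygen and two C=C double bonds.
The 6-membered ring is planar and fully conjugated; 3 ring double bonds give 6 π electrons. That satisfies 4n+2 with n=1, so it is aromatic (benzene ring).
The 5-membered ring has three sp³ carbons, so it is not fully conjugated — not aromatic (cyclopentane ring).
The 5-membered ring with one sulfur is planar and fully conjugated; 2 ring double bonds (4 π electrons) plus a heteroatom lone pair (2) give 6 π electrons. 6 = 4(1)+2, so it is aromatic (thiophene).
The fused 6/5-membered bicyclic (with one oxygen) is a single π system with 9 sp² atoms and 10 π electrons from ring double bonds plus a heteroatom lone pair. 10 = 4(2)+2, so the system is aromatic and both rings count as aromatic (benzofuran).
4 of the 5 rings are aromatic. Total: 4.

4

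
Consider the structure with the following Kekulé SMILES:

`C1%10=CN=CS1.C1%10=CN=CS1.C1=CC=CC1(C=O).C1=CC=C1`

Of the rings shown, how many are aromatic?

2

The SMILES encodes a five-membered ring with a sulfur at position 1 and a nitrogen at position 3 (in a C=N bond), with two double bonds; a five-membered ring with a sulfur at position 1 and a nitrogen at position 3 (in a C=N bond), with two double bonds; a five-membered carbon ring with two conjugated C=C double bonds and one sp³ carbon; a four-membered carbon ring with two alternating C=C double bonds.
The 5-membered ring with one sulfur and one =N– is fully conjugated (every ring atom contributes a p orbital); 2 ring double bonds (4 π electrons) plus a heteroatom lone pair (2) give 6 π electrons. That satisfies 4n+2 with n=1, so it is aromatic (thiazole).
The second 5-membered ring with one sulfur and one =N– is planar and fully conjugated; 2 ring double bonds (4 π electrons) plus a heteroatom lone pair (2) give 6 π electrons. 6 = 4(1)+2, so it is aromatic (thiazole).
The 5-membered ring has one sp³ carbon, so it is not fully conjugated — not aromatic (cyclopentadiene).
The 4-membered ring has only sp² ring atoms; a planar conformation would have a fully conjugated π system of 4 electrons. But 4 = 4(1), which is 4n not 4n+2, so it is not aromatic (cyclobutadiene) — cyclobutadiene is antiaromatic and distorts to a rectangle.
2 of the 4 rings are aromatic. Total: 2.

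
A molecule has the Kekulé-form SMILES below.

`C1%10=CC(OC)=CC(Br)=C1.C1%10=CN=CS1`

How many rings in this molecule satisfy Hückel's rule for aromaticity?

The SMILES encodes a six-membered carbon ring with three alternating C=C double bonds; a five-membered ring with a sulfur at position 1 and a nitrogen at position 3 (in a C=N bond), with two double bonds.
The 6-membered ring has a continuous p-orbital overlap around the ring; 3 ring double bonds give 6 π electrons. Since 6 = 4n+2 (n=1), it is aromatic (benzene).
The 5-membered ring with one sulfur and one =N– has a continuous p-orbital overlap around the ring; 2 ring double bonds (4 π electrons) plus a heteroatom lone pair (2) give 6 π electrons. 6 = 4(1)+2, so it is aromatic (thiazole).
2 of the 2 rings are aromatic. Total: 2.

2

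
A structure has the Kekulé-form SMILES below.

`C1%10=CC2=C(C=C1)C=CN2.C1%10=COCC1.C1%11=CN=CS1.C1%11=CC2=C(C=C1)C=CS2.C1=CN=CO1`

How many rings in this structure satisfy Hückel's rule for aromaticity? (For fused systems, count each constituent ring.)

The SMILES encodes a six-membered carbon ring with three alternating C=C double bonds, fused to a five-membered ring containing one N–H nitrogen and two C=C double bonds; a five-membered ring of four carbons and one oxygen, with one C=C double bond and two sp³ carbons; a five-membered ring with a sulfur at position 1 and a nitrogen at position 3 (in a C=N bond), with two double bonds; a six-membered carbon ring with three alternating C=C double bonds, fused to a five-membered ring containing one sulfur and two C=C double bonds; a five-membered ring with an oxygen at position 1 and a nitrogen at position 3 (in a C=N bond), with two double bonds.
The fused 6/5-membered bicyclic (with one N–H) is a single π system with 9 sp² atoms and 10 π electrons from ring double bonds plus a heteroatom lone pair. 10 = 4(2)+2, so the system is aromatic and both rings count as aromatic (indole).
The 5-membered ring with one oxygen has two sp³ carbons, so it is not fully conjugated — not aromatic (2,3-dihydrofuran).
The 5-membered ring with one sulfur and one =N– has a continuous p-orbital overlap around the ring; 2 ring double bonds (4 π electrons) plus a heteroatom lone pair (2) give 6 π electrons. That satisfies 4n+2 with n=1, so it is aromatic (thiazole).
The fused 6/5-membered bicyclic (with one sulfur) is a single π system with 9 sp² atoms and 10 π electrons from ring double bonds plus a heteroatom lone pair. 10 = 4(2)+2, so the system is aromatic and both rings count as aromatic (benzothiophene).
The 5-membered ring with one oxygen and one =N– is planar and fully conjugated; 2 ring double bonds (4 π electrons) plus a heteroatom lone pair (2) give 6 π electrons. That satisfies 4n+2 with n=1, so it is aromatic (oxazole).
6 of the 7 rings are aromatic. Total: 6.

6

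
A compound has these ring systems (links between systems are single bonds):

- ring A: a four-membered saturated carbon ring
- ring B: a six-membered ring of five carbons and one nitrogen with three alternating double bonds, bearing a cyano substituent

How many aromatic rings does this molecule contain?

1

Ring A has only sp³ atoms, so it is not fully conjugated — not aromatic (cyclobutane).
Ring B has a continuous p-orbital overlap around the ring; 3 ring double bonds give 6 π electrons. Since 6 = 4n+2 (n=1), ring B is aromatic (pyridine).
Aromatic: B. Total: 1.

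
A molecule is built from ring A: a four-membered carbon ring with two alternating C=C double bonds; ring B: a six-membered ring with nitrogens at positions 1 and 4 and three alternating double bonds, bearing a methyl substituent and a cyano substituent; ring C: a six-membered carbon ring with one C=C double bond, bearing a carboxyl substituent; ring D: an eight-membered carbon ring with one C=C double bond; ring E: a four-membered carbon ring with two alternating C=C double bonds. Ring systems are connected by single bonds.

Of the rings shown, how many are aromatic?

1

Ring A has only sp² ring atoms; a planar conformation would have a fully conjugated π system of 4 electrons. But 4 = 4(1), which is 4n not 4n+2, so ring A is not aromatic (cyclobutadiene) — cyclobutadiene is antiaromatic and distorts to a rectangle.
Ring B is fully conjugated (every ring atom contributes a p orbital); 3 ring double bonds give 6 π electrons. 6 = 4(1)+2, so ring B is aromatic (pyrazine).
Ring C has four sp³ carbons, so it is not fully conjugated — not aromatic (cyclohexene).
Ring D has six sp³ carbons, so it is not fully conjugated — not aromatic (cyclooctene).
Ring E has only sp² ring atoms; a planar conformation would have a fully conjugated π system of 4 electrons. But 4 = 4(1), which is 4n not 4n+2, so ring E is not aromatic (cyclobutadiene) — cyclobutadiene is antiaromatic and distorts to a rectangle.
Aromatic: B. Total: 1.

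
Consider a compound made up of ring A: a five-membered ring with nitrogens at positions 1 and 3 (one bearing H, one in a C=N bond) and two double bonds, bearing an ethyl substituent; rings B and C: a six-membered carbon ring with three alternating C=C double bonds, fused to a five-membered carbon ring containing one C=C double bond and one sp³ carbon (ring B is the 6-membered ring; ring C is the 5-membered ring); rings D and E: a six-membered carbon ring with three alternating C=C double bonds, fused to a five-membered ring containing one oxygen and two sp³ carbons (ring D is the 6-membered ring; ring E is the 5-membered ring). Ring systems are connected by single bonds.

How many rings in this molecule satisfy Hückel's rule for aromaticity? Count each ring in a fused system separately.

Ring A is planar and fully conjugated; 2 ring double bonds (4 π electrons) plus a heteroatom lone pair (2) give 6 π electrons. Since 6 = 4n+2 (n=1), ring A is aromatic (imidazole).
Ring B is fully conjugated (every ring atom contributes a p orbital); 3 ring double bonds give 6 π electrons. That satisfies 4n+2 with n=1, so ring B is aromatic (benzene ring).
Ring C has one sp³ carbon, so it is not fully conjugated — not aromatic (cyclopentene ring).
Ring D has a continuous p-orbital overlap around the ring; 3 ring double bonds give 6 π electrons. 6 = 4(1)+2, so ring D is aromatic (benzene ring).
Ring E has two sp³ carbons, so it is not fully conjugated — not aromatic (oxolane ring).
Aromatic: A, B, D. Total: 3.

3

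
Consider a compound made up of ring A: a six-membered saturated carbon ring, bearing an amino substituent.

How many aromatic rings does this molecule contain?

0

Ring A has only sp³ atoms, so it is not fully conjugated — not aromatic (cyclohexane).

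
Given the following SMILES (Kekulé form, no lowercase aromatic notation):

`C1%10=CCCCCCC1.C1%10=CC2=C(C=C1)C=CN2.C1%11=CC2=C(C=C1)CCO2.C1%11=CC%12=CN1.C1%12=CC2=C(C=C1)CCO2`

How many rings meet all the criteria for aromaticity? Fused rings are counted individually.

5

The SMILES encodes an eight-membered carbon ring with one C=C double bond; a six-membered carbon ring with three alternating C=C double bonds, fused to a five-membered ring containing one N–H nitrogen and two C=C double bonds; a six-membered carbon ring with three alternating C=C double bonds, fused to a five-membered ring containing one oxygen and two sp³ carbons; a five-membered ring of four carbons and one nitrogen bearing a hydrogen, with two C=C double bonds; a six-membered carbon ring with three alternating C=C double bonds, fused to a five-membered ring containing one oxygen and two sp³ carbons.
The 8-membered ring has six sp³ carbons, so it is not fully conjugated — not aromatic (cyclooctene).
The fused 6/5-membered bicyclic (with one N–H) is a single π system with 9 sp² atoms and 10 π electrons from ring double bonds plus a heteroatom lone pair. 10 = 4(2)+2, so the system is aromatic and both rings count as aromatic (indole).
The 6-membered ring has a continuous p-orbital overlap around the ring; 3 ring double bonds give 6 π electrons. That satisfies 4n+2 with n=1, so it is aromatic (benzene ring).
The 5-membered ring with one oxygen has two sp³ carbons, so it is not fully conjugated — not aromatic (oxolane ring).
The 5-membered ring with one N–H has a continuous p-orbital overlap around the ring; 2 ring double bonds (4 π electrons) plus a heteroatom lone pair (2) give 6 π electrons. Since 6 = 4n+2 (n=1), it is aromatic (pyrrole).
The second 6-membered ring is planar and fully conjugated; 3 ring double bonds give 6 π electrons. 6 = 4(1)+2, so it is aromatic (benzene ring).
The second 5-membered ring with one oxygen has two sp³ carbons, so it is not fully conjugated — not aromatic (oxolane ring).
5 of the 8 rings are aromatic. Total: 5.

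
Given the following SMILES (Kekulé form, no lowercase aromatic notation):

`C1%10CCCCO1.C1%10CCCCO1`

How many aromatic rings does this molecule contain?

The SMILES encodes a six-membered saturated ring of five carbons and one oxygen; a six-membered saturated ring of five carbons and one oxygen.
The 6-membered ring with one oxygen has only sp³ atoms, so it is not fully conjugated — not aromatic (tetrahydropyran).
The second 6-membered ring with one oxygen has only sp³ atoms, so it is not fully conjugated — not aromatic (tetrahydropyran).
None of the rings are aromatic. Total: 0.

0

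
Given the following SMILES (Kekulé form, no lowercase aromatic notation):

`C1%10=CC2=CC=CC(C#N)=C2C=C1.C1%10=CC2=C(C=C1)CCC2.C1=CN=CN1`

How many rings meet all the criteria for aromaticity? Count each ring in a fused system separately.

4

The SMILES encodes two fused six-membered carbon rings, each with three alternating C=C double bonds; a six-membered carbon ring with three alternating C=C double bonds, fused to a saturated five-membered carbon ring; a five-membered ring with nitrogens at positions 1 and 3 (one bearing H, one in a C=N bond) and two double bonds.
The fused 6/6-membered bicyclic is a single π system with 10 sp² atoms and 10 π electrons from ring double bonds. 10 = 4(2)+2, so the system is aromatic and both rings count as aromatic (naphthalene).
The 6-membered ring is fully conjugated (every ring atom contributes a p orbital); 3 ring double bonds give 6 π electrons. That satisfies 4n+2 with n=1, so it is aromatic (benzene ring).
The 5-membered ring has three sp³ carbons, so it is not fully conjugated — not aromatic (cyclopentane ring).
The 5-membered ring with two nitrogens (one N–H, one =N–) is fully conjugated (every ring atom contributes a p orbital); 2 ring double bonds (4 π electrons) plus a heteroatom lone pair (2) give 6 π electrons. Since 6 = 4n+2 (n=1), it is aromatic (imidazole).
4 of the 5 rings are aromatic. Total: 4.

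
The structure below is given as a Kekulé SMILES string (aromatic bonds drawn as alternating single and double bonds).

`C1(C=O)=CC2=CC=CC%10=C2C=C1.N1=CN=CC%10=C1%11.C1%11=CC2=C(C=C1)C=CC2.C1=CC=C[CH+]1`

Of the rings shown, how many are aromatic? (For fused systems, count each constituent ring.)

The SMILES encodes two fused six-membered carbon rings, each with three alternating C=C double bonds; a six-membered ring with nitrogens at positions 1 and 3 and three alternating double bonds; a six-membered carbon ring with three alternating C=C double bonds, fused to a five-membered carbon ring containing one C=C double bond and one sp³ carbon; a five-membered all-carbon ring bearing a positive charge on one carbon, with two C=C double bonds.
The fused 6/6-membered bicyclic is a single π system with 10 sp² atoms and 10 π electrons from ring double bonds. 10 = 4(2)+2, so the system is aromatic and both rings count as aromatic (naphthalene).
The 6-membered ring with two nitrogens (1,3) is planar and fully conjugated; 3 ring double bonds give 6 π electrons. That satisfies 4n+2 with n=1, so it is aromatic (pyrimidine).
The 6-membered ring is fully conjugated (every ring atom contributes a p orbital); 3 ring double bonds give 6 π electrons. That satisfies 4n+2 with n=1, so it is aromatic (benzene ring).
The 5-membered ring has one sp³ carbon, so it is not fully conjugated — not aromatic (cyclopentene ring).
The second 5-membered ring has only sp² ring atoms; a planar conformation would have a fully conjugated π system of 4 electrons. But 4 = 4(1), which is 4n not 4n+2, so it is not aromatic (cyclopentadienyl cation).
4 of the 6 rings are aromatic. Total: 4.

4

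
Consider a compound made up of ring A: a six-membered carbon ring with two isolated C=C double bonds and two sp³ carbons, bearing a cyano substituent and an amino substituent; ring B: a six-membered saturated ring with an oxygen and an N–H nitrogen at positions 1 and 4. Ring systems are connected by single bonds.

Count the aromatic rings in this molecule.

Ring A has two sp³ carbons, so it is not fully conjugated — not aromatic (1,4-cyclohexadiene).
Ring B has only sp³ atoms, so it is not fully conjugated — not aromatic (morpholine).
No ring is aromatic. Total: 0.

0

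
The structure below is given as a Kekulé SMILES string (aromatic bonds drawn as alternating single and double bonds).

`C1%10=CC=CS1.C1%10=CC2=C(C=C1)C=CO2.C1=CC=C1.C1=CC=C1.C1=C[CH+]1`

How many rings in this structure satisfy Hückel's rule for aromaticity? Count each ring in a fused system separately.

The SMILES encodes a five-membered ring of four carbons and one sulfur, with two C=C double bonds; a six-membered carbon ring with three alternating C=C double bonds, fused to a five-membered ring containing one oxygen and two C=C double bonds; a four-membered carbon ring with two alternating C=C double bonds; a four-membered carbon ring with two alternating C=C double bonds; a three-membered all-carbon ring bearing a positive charge on one carbon, with one C=C double bond.
The 5-membered ring with one sulfur is fully conjugated (every ring atom contributes a p orbital); 2 ring double bonds (4 π electrons) plus a heteroatom lone pair (2) give 6 π electrons. That satisfies 4n+2 with n=1, so it is aromatic (thiophene).
The fused 6/5-membered bicyclic (with one oxygen) is a single π system with 9 sp² atoms and 10 π electrons from ring double bonds plus a heteroatom lone pair. 10 = 4(2)+2, so the system is aromatic and both rings count as aromatic (benzofuran).
The 4-membered ring has only sp² ring atoms; a planar conformation would have a fully conjugated π system of 4 electrons. But 4 = 4(1), which is 4n not 4n+2, so it is not aromatic (cyclobutadiene) — cyclobutadiene is antiaromatic and distorts to a rectangle.
The second 4-membered ring has only sp² ring atoms; a planar conformation would have a fully conjugated π system of 4 electrons. But 4 = 4(1), which is 4n not 4n+2, so it is not aromatic (cyclobutadiene) — cyclobutadiene is antiaromatic and distorts to a rectangle.
The 3-membered ring has a continuous p-orbital overlap around the ring; 1 ring double bond (2 π electrons) plus the carbocation's empty p orbital (0, but keeps the ring conjugated) give 2 π electrons. That satisfies 4n+2 with n=0, so it is aromatic (cyclopropenyl cation).
4 of the 6 rings are aromatic. Total: 4.

4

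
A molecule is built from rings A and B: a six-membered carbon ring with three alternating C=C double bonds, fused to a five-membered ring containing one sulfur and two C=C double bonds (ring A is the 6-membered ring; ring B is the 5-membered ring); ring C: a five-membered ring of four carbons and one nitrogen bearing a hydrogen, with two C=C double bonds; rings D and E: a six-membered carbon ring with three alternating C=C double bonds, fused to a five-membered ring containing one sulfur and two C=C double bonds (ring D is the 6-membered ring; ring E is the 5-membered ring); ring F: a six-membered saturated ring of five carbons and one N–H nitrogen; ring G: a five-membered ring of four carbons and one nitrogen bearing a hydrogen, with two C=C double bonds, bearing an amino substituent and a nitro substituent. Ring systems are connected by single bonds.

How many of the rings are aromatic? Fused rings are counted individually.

6

Rings A and B form a fused bicyclic system (with one sulfur) with 9 sp² atoms and 10 π electrons from ring double bonds plus a heteroatom lone pair. 10 = 4(2)+2, so the system is aromatic and both rings count as aromatic (benzothiophene).
Ring C is fully conjugated (every ring atom contributes a p orbital); 2 ring double bonds (4 π electrons) plus a heteroatom lone pair (2) give 6 π electrons. That satisfies 4n+2 with n=1, so ring C is aromatic (pyrrole).
Rings D and E form a fused bicyclic system (with one sulfur) with 9 sp² atoms and 10 π electrons from ring double bonds plus a heteroatom lone pair. 10 = 4(2)+2, so the system is aromatic and both rings count as aromatic (benzothiophene).
Ring F has only sp³ atoms, so it is not fully conjugated — not aromatic (piperidine).
Ring G has a continuous p-orbital overlap around the ring; 2 ring double bonds (4 π electrons) plus a heteroatom lone pair (2) give 6 π electrons. That satisfies 4n+2 with n=1, so ring G is aromatic (pyrrole).
Aromatic: A, B, C, D, E, G. Total: 6.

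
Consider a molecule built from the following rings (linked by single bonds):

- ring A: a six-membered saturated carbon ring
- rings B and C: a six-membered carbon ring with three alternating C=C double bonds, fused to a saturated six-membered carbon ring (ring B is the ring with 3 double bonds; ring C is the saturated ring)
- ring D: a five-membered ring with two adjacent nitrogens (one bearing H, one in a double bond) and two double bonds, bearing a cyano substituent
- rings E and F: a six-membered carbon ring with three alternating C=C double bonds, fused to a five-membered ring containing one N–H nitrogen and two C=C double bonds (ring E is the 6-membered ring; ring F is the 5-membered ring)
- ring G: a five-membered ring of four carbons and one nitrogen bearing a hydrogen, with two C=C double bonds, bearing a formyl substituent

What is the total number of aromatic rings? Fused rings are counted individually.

Ring A has only sp³ atoms, so it is not fully conjugated — not aromatic (cyclohexane).
Ring B has a continuous p-orbital overlap around the ring; 3 ring double bonds give 6 π electrons. Since 6 = 4n+2 (n=1), ring B is aromatic (benzene ring).
Ring C has four sp³ carbons, so it is not fully conjugated — not aromatic (cyclohexane ring).
Ring D is planar and fully conjugated; 2 ring double bonds (4 π electrons) plus a heteroatom lone pair (2) give 6 π electrons. 6 = 4(1)+2, so ring D is aromatic (pyrazole).
Rings E and F form a fused bicyclic system (with one N–H) with 9 sp² atoms and 10 π electrons from ring double bonds plus a heteroatom lone pair. 10 = 4(2)+2, so the system is aromatic and both rings count as aromatic (indole).
Ring G has a continuous p-orbital overlap around the ring; 2 ring double bonds (4 π electrons) plus a heteroatom lone pair (2) give 6 π electrons. 6 = 4(1)+2, so ring G is aromatic (pyrrole).
Aromatic: B, D, E, F, G. Total: 5.

5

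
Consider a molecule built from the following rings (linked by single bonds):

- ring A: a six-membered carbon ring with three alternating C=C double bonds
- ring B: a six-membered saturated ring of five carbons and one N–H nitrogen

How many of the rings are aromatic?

Ring A is fully conjugated (every ring atom contributes a p orbital); 3 ring double bonds give 6 π electrons. Since 6 = 4n+2 (n=1), ring A is aromatic (benzene).
Ring B has only sp³ atoms, so it is not fully conjugated — not aromatic (piperidine).
Aromatic: A. Total: 1.

1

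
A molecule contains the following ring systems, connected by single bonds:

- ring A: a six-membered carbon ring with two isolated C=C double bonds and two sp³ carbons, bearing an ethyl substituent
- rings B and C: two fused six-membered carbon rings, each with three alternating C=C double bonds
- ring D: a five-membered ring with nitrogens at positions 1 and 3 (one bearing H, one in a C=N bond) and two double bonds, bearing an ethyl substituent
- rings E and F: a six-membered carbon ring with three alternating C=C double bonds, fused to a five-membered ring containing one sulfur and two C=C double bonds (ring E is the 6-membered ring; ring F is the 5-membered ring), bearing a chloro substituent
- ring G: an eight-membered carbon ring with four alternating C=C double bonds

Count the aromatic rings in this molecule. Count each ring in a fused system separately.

Ring A has two sp³ carbons, so it is not fully conjugated — not aromatic (1,4-cyclohexadiene).
Rings B and C form a fused bicyclic system with 10 sp² atoms and 10 π electrons from ring double bonds. 10 = 4(2)+2, so the system is aromatic and both rings count as aromatic (naphthalene).
Ring D has a continuous p-orbital overlap around the ring; 2 ring double bonds (4 π electrons) plus a heteroatom lone pair (2) give 6 π electrons. 6 = 4(1)+2, so ring D is aromatic (imidazole).
Rings E and F form a fused bicyclic system (with one sulfur) with 9 sp² atoms and 10 π electrons from ring double bonds plus a heteroatom lone pair. 10 = 4(2)+2, so the system is aromatic and both rings count as aromatic (benzothiophene).
Ring G has only sp² ring atoms; a planar conformation would have a fully conjugated π system of 8 electrons. But 8 = 4(2), which is 4n not 4n+2, so ring G is not aromatic (cyclooctatetraene) — cyclooctatetraene distorts into a non-planar tub to avoid antiaromaticity.
Aromatic: B, C, D, E, F. Total: 5.

5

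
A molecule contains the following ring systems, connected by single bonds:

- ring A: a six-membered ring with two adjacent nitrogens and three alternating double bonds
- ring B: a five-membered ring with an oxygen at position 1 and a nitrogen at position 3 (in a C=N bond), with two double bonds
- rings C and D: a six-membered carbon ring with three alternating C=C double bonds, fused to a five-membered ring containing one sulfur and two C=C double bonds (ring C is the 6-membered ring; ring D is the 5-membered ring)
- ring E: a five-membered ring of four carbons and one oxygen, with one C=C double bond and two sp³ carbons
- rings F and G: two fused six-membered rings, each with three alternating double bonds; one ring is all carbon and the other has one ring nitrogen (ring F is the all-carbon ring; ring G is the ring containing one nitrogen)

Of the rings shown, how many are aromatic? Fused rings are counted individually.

6

Ring A has a continuous p-orbital overlap around the ring; 3 ring double bonds give 6 π electrons. 6 = 4(1)+2, so ring A is aromatic (pyridazine).
Ring B is planar and fully conjugated; 2 ring double bonds (4 π electrons) plus a heteroatom lone pair (2) give 6 π electrons. 6 = 4(1)+2, so ring B is aromatic (oxazole).
Rings C and D form a fused bicyclic system (with one sulfur) with 9 sp² atoms and 10 π electrons from ring double bonds plus a heteroatom lone pair. 10 = 4(2)+2, so the system is aromatic and both rings count as aromatic (benzothiophene).
Ring E has two sp³ carbons, so it is not fully conjugated — not aromatic (2,3-dihydrofuran).
Rings F and G form a fused bicyclic system (with one nitrogen) with 10 sp² atoms and 10 π electrons from ring double bonds. 10 = 4(2)+2, so the system is aromatic and both rings count as aromatic (quinoline).
Aromatic: A, B, C, D, F, G. Total: 6.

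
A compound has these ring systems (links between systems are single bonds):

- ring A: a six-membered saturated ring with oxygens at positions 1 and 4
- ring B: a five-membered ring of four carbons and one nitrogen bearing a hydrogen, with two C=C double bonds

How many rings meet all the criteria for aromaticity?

Ring A has only sp³ atoms, so it is not fully conjugated — not aromatic (1,4-dioxane).
Ring B is fully conjugated (every ring atom contributes a p orbital); 2 ring double bonds (4 π electrons) plus a heteroatom lone pair (2) give 6 π electrons. Since 6 = 4n+2 (n=1), ring B is aromatic (pyrrole).
Aromatic: B. Total: 1.

1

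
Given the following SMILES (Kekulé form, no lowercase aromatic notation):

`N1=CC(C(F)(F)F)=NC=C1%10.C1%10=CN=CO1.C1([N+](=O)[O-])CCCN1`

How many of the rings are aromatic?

The SMILES encodes a six-membered ring with nitrogens at positions 1 and 4 and three alternating double bonds; a five-membered ring with an oxygen at position 1 and a nitrogen at position 3 (in a C=N bond), with two double bonds; a five-membered saturated ring of four carbons and one N–H nitrogen.
The 6-membered ring with two nitrogens (1,4) is fully conjugated (every ring atom contributes a p orbital); 3 ring double bonds give 6 π electrons. 6 = 4(1)+2, so it is aromatic (pyrazine).
The 5-membered ring with one oxygen and one =N– is fully conjugated (every ring atom contributes a p orbital); 2 ring double bonds (4 π electrons) plus a heteroatom lone pair (2) give 6 π electrons. Since 6 = 4n+2 (n=1), it is aromatic (oxazole).
The 5-membered ring with one N–H has only sp³ atoms, so it is not fully conjugated — not aromatic (pyrrolidine).
2 of the 3 rings are aromatic. Total: 2.

2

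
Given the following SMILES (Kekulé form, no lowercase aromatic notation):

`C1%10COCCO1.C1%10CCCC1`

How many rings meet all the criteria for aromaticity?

0

The SMILES encodes a six-membered saturated ring with oxygens at positions 1 and 4; a five-membered saturated carbon ring.
The 6-membered ring with two oxygens (1,4) has only sp³ atoms, so it is not fully conjugated — not aromatic (1,4-dioxane).
The 5-membered ring has only sp³ atoms, so it is not fully conjugated — not aromatic (cyclopentane).
None of the rings are aromatic. Total: 0.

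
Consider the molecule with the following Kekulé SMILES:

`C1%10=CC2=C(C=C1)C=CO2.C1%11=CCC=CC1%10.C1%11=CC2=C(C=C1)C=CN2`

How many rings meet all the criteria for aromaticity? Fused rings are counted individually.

The SMILES encodes a six-membered carbon ring with three alternating C=C double bonds, fused to a five-membered ring containing one oxygen and two C=C double bonds; a six-membered carbon ring with two isolated C=C double bonds and two sp³ carbons; a six-membered carbon ring with three alternating C=C double bonds, fused to a five-membered ring containing one N–H nitrogen and two C=C double bonds.
The fused 6/5-membered bicyclic (with one oxygen) is a single π system with 9 sp² atoms and 10 π electrons from ring double bonds plus a heteroatom lone pair. 10 = 4(2)+2, so the system is aromatic and both rings count as aromatic (benzofuran).
The 6-membered ring has two sp³ carbons, so it is not fully conjugated — not aromatic (1,4-cyclohexadiene).
The fused 6/5-membered bicyclic (with one N–H) is a single π system with 9 sp² atoms and 10 π electrons from ring double bonds plus a heteroatom lone pair. 10 = 4(2)+2, so the system is aromatic and both rings count as aromatic (indole).
4 of the 5 rings are aromatic. Total: 4.

4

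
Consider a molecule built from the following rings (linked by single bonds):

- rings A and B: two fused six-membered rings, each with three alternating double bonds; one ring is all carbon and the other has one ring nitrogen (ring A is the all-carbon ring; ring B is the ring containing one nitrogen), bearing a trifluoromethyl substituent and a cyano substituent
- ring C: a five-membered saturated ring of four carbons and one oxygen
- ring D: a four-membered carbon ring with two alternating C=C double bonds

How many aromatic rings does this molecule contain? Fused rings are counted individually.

2

Rings A and B form a fused bicyclic system (with one nitrogen) with 10 sp² atoms and 10 π electrons from ring double bonds. 10 = 4(2)+2, so the system is aromatic and both rings count as aromatic (quinoline).
Ring C has only sp³ atoms, so it is not fully conjugated — not aromatic (tetrahydrofuran).
Ring D has only sp² ring atoms; a planar conformation would have a fully conjugated π system of 4 electrons. But 4 = 4(1), which is 4n not 4n+2, so ring D is not aromatic (cyclobutadiene) — cyclobutadiene is antiaromatic and distorts to a rectangle.
Aromatic: A, B. Total: 2.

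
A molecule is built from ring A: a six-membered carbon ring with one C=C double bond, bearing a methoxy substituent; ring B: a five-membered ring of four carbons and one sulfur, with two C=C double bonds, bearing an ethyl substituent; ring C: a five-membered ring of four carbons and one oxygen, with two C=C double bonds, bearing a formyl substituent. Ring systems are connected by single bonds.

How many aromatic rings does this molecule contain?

2

Ring A has four sp³ carbons, so it is not fully conjugated — not aromatic (cyclohexene).
Ring B has a continuous p-orbital overlap around the ring; 2 ring double bonds (4 π electrons) plus a heteroatom lone pair (2) give 6 π electrons. Since 6 = 4n+2 (n=1), ring B is aromatic (thiophene).
Ring C is fully conjugated (every ring atom contributes a p orbital); 2 ring double bonds (4 π electrons) plus a heteroatom lone pair (2) give 6 π electrons. Since 6 = 4n+2 (n=1), ring C is aromatic (furan).
Aromatic: B, C. Total: 2.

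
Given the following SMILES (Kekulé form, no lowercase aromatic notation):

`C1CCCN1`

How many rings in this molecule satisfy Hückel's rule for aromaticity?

0

The SMILES encodes a five-membered saturated ring of four carbons and one N–H nitrogen.
The 5-membered ring with one N–H has only sp³ atoms, so it is not fully conjugated — not aromatic (pyrrolidine).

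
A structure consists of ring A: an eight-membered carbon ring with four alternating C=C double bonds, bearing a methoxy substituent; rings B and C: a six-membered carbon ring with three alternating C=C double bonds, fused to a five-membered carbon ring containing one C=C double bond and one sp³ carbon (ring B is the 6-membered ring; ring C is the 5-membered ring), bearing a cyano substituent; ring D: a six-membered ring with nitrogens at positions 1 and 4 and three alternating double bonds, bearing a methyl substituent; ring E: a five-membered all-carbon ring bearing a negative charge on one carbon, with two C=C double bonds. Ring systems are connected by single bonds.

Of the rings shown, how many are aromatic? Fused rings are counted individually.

Ring A has only sp² ring atoms; a planar conformation would have a fully conjugated π system of 8 electrons. But 8 = 4(2), which is 4n not 4n+2, so ring A is not aromatic (cyclooctatetraene) — cyclooctatetraene distorts into a non-planar tub to avoid antiaromaticity.
Ring B is planar and fully conjugated; 3 ring double bonds give 6 π electrons. Since 6 = 4n+2 (n=1), ring B is aromatic (benzene ring).
Ring C has one sp³ carbon, so it is not fully conjugated — not aromatic (cyclopentene ring).
Ring D has a continuous p-orbital overlap around the ring; 3 ring double bonds give 6 π electrons. 6 = 4(1)+2, so ring D is aromatic (pyrazine).
Ring E has a continuous p-orbital overlap around the ring; 2 ring double bonds (4 π electrons) plus the carbanion lone pair (2) give 6 π electrons. Since 6 = 4n+2 (n=1), ring E is aromatic (cyclopentadienyl anion).
Aromatic: B, D, E. Total: 3.

3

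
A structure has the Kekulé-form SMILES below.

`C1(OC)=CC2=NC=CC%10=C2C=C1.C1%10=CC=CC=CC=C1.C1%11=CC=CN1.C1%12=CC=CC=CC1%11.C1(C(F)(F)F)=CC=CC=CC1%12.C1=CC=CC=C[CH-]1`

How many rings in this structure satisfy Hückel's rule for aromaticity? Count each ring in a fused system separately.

The SMILES encodes two fused six-membered rings, each with three alternating double bonds; one ring is all carbon and the other has one ring nitrogen; an eight-membered carbon ring with four alternating C=C double bonds; a five-membered ring of four carbons and one nitrogen bearing a hydrogen, with two C=C double bonds; a seven-membered carbon ring with three C=C double bonds and one sp³ carbon; a seven-membered carbon ring with three C=C double bonds and one sp³ carbon; a seven-membered all-carbon ring bearing a negative charge on one carbon, with three C=C double bonds.
The fused 6/6-membered bicyclic (with one nitrogen) is a single π system with 10 sp² atoms and 10 π electrons from ring double bonds. 10 = 4(2)+2, so the system is aromatic and both rings count as aromatic (quinoline).
The 8-membered ring has only sp² ring atoms; a planar conformation would have a fully conjugated π system of 8 electrons. But 8 = 4(2), which is 4n not 4n+2, so it is not aromatic (cyclooctatetraene) — cyclooctatetraene distorts into a non-planar tub to avoid antiaromaticity.
The 5-membered ring with one N–H has a continuous p-orbital overlap around the ring; 2 ring double bonds (4 π electrons) plus a heteroatom lone pair (2) give 6 π electrons. That satisfies 4n+2 with n=1, so it is aromatic (pyrrole).
The 7-membered ring has one sp³ carbon, so it is not fully conjugated — not aromatic (cycloheptatriene).
The second 7-membered ring has one sp³ carbon, so it is not fully conjugated — not aromatic (cycloheptatriene).
The third 7-membered ring has only sp² ring atoms; a planar conformation would have a fully conjugated π system of 8 electrons. But 8 = 4(2), which is 4n not 4n+2, so it is not aromatic (cycloheptatrienyl anion).
3 of the 7 rings are aromatic. Total: 3.

3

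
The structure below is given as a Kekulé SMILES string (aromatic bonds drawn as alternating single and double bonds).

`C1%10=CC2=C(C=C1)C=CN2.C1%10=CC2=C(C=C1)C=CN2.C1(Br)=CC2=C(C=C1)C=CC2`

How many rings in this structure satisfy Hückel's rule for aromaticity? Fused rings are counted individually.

The SMILES encodes a six-membered carbon ring with three alternating C=C double bonds, fused to a five-membered ring containing one N–H nitrogen and two C=C double bonds; a six-membered carbon ring with three alternating C=C double bonds, fused to a five-membered ring containing one N–H nitrogen and two C=C double bonds; a six-membered carbon ring with three alternating C=C double bonds, fused to a five-membered carbon ring containing one C=C double bond and one sp³ carbon.
The fused 6/5-membered bicyclic (with one N–H) is a single π system with 9 sp² atoms and 10 π electrons from ring double bonds plus a heteroatom lone pair. 10 = 4(2)+2, so the system is aromatic and both rings count as aromatic (indole).
The fused 6/5-membered bicyclic (with one N–H) is a single π system with 9 sp² atoms and 10 π electrons from ring double bonds plus a heteroatom lone pair. 10 = 4(2)+2, so the system is aromatic and both rings count as aromatic (indole).
The 6-membered ring is planar and fully conjugated; 3 ring double bonds give 6 π electrons. 6 = 4(1)+2, so it is aromatic (benzene ring).
The 5-membered ring has one sp³ carbon, so it is not fully conjugated — not aromatic (cyclopentene ring).
5 of the 6 rings are aromatic. Total: 5.

5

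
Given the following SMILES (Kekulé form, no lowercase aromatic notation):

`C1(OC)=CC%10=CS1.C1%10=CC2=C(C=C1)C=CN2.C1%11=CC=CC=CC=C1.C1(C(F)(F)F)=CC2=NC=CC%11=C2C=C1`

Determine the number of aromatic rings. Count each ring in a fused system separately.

The SMILES encodes a five-membered ring of four carbons and one sulfur, with two C=C double bonds; a six-membered carbon ring with three alternating C=C double bonds, fused to a five-membered ring containing one N–H nitrogen and two C=C double bonds; an eight-membered carbon ring with four alternating C=C double bonds; two fused six-membered rings, each with three alternating double bonds; one ring is all carbon and the other has one ring nitrogen.
The 5-membered ring with one sulfur has a continuous p-orbital overlap around the ring; 2 ring double bonds (4 π electrons) plus a heteroatom lone pair (2) give 6 π electrons. That satisfies 4n+2 with n=1, so it is aromatic (thiophene).
The fused 6/5-membered bicyclic (with one N–H) is a single π system with 9 sp² atoms and 10 π electrons from ring double bonds plus a heteroatom lone pair. 10 = 4(2)+2, so the system is aromatic and both rings count as aromatic (indole).
The 8-membered ring has only sp² ring atoms; a planar conformation would have a fully conjugated π system of 8 electrons. But 8 = 4(2), which is 4n not 4n+2, so it is not aromatic (cyclooctatetraene) — cyclooctatetraene distorts into a non-planar tub to avoid antiaromaticity.
The fused 6/6-membered bicyclic (with one nitrogen) is a single π system with 10 sp² atoms and 10 π electrons from ring double bonds. 10 = 4(2)+2, so the system is aromatic and both rings count as aromatic (quinoline).
5 of the 6 rings are aromatic. Total: 5.

5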